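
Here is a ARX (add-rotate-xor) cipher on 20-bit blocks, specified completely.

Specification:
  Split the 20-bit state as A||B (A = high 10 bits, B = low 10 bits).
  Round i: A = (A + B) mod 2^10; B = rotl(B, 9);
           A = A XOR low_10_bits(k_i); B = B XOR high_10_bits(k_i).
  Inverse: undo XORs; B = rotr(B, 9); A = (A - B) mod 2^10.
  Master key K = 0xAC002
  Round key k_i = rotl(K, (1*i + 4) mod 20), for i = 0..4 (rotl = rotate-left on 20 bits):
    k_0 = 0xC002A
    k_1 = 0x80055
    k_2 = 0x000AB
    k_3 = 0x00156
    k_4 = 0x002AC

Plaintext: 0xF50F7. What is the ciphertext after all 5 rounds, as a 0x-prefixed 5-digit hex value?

s_0 = plaintext = 0xF50F7
s_1 = Round(s_0, k_0) = 0x3857B
s_2 = Round(s_1, k_1) = 0x824BD
s_3 = Round(s_2, k_2) = 0x9B65E
s_4 = Round(s_3, k_3) = 0x6752F
s_5 = Round(s_4, k_4) = 0x18297

0x18297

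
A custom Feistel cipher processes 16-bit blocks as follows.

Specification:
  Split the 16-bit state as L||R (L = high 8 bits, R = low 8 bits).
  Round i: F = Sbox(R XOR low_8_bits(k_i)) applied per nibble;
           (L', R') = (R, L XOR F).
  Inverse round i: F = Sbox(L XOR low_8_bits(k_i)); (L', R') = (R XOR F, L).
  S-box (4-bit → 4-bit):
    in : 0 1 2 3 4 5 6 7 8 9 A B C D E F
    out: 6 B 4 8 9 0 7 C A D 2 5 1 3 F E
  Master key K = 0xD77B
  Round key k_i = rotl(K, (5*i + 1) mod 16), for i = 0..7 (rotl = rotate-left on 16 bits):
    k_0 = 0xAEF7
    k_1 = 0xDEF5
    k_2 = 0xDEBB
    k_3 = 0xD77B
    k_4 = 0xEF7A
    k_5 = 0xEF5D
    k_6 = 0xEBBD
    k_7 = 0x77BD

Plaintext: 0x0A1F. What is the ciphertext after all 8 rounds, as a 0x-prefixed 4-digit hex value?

s_0 = plaintext = 0x0A1F
s_1 = Round(s_0, k_0) = 0x1FF0
s_2 = Round(s_1, k_1) = 0xF07F
s_3 = Round(s_2, k_2) = 0x7FE9
s_4 = Round(s_3, k_3) = 0xE9AB
s_5 = Round(s_4, k_4) = 0xABD2
s_6 = Round(s_5, k_5) = 0xD205
s_7 = Round(s_6, k_6) = 0x0588
s_8 = Round(s_7, k_7) = 0x8885

0x8885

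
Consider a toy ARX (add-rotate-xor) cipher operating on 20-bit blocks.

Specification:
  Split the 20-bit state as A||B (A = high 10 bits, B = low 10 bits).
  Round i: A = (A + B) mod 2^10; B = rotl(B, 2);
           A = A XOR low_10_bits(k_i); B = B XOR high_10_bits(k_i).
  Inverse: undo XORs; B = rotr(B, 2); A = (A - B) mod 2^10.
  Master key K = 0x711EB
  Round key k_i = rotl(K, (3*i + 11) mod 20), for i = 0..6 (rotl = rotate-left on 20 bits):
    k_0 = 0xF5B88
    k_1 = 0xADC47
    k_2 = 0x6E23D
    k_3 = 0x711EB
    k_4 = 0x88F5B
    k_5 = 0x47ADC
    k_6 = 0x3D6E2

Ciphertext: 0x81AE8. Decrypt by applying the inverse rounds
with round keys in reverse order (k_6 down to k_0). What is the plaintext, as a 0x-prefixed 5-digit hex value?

s_0 = ciphertext = 0x81AE8
s_1 = InvRound(s_0, k_6) = 0xD7587
s_2 = InvRound(s_1, k_5) = 0x16D26
s_3 = InvRound(s_2, k_4) = 0x4FDC1
s_4 = InvRound(s_3, k_3) = 0xF4D01
s_5 = InvRound(s_4, k_2) = 0x3012E
s_6 = InvRound(s_5, k_1) = 0xA85E6
s_7 = InvRound(s_6, k_0) = 0x2748C

0x2748C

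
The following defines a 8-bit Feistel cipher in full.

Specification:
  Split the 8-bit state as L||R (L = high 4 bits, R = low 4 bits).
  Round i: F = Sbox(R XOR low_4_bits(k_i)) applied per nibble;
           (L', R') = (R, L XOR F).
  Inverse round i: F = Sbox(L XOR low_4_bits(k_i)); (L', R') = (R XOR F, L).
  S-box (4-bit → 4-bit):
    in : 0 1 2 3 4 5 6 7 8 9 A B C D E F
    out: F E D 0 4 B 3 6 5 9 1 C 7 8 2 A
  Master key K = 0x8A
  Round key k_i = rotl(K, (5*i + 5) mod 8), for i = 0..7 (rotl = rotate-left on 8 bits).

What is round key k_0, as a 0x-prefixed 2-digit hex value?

0x51

K = 0x8A
k_0 = rotl(K, (5*0+5) mod 8) = rotl(K, 5) = 0x51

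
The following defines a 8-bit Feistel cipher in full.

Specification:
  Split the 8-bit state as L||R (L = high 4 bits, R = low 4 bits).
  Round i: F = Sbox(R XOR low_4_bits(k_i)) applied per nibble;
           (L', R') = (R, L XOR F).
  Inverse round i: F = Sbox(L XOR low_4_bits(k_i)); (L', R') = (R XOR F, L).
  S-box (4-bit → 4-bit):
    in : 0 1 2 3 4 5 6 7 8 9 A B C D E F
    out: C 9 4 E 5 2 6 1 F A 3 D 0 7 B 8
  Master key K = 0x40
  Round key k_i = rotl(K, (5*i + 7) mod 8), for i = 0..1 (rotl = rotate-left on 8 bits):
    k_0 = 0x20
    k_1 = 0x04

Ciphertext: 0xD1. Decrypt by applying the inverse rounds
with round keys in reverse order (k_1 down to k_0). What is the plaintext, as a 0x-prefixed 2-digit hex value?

0x0B

s_0 = ciphertext = 0xD1
s_1 = InvRound(s_0, k_1) = 0xBD
s_2 = InvRound(s_1, k_0) = 0x0B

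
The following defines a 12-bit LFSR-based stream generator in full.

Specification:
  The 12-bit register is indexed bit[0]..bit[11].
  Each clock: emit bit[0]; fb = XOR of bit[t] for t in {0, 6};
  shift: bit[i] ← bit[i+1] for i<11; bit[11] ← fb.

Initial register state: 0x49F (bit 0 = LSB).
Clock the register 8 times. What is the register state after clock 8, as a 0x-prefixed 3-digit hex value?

0xCD4

reg_0 = 0x49F
clock 1: out=1, reg = 0xA4F
clock 2: out=1, reg = 0x527
clock 3: out=1, reg = 0xA93
clock 4: out=1, reg = 0xD49
clock 5: out=1, reg = 0x6A4
clock 6: out=0, reg = 0x352
clock 7: out=0, reg = 0x9A9
clock 8: out=1, reg = 0xCD4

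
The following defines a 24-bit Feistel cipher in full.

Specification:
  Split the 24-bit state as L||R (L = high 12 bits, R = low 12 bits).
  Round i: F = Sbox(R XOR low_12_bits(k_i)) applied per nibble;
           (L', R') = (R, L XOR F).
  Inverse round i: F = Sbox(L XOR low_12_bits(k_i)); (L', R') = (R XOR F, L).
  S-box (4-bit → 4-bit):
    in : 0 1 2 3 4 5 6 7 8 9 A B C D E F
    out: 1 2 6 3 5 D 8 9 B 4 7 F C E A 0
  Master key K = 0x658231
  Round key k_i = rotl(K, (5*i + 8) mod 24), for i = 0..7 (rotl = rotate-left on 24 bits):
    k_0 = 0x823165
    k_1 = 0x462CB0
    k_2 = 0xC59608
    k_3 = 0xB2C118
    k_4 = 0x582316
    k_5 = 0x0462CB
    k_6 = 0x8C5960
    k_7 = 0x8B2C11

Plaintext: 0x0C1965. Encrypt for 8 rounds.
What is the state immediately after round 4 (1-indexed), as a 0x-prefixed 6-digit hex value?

s_0 = plaintext = 0x0C1965
s_1 = Round(s_0, k_0) = 0x965BD0
s_2 = Round(s_1, k_1) = 0xBD00E4
s_3 = Round(s_2, k_2) = 0x0E437C
s_4 = Round(s_3, k_3) = 0x37C661
s_5 = Round(s_4, k_4) = 0x661EE5
s_6 = Round(s_5, k_5) = 0xEE5A0B
s_7 = Round(s_6, k_6) = 0xA0BD6A
s_8 = Round(s_7, k_7) = 0xD6A894

0x37C661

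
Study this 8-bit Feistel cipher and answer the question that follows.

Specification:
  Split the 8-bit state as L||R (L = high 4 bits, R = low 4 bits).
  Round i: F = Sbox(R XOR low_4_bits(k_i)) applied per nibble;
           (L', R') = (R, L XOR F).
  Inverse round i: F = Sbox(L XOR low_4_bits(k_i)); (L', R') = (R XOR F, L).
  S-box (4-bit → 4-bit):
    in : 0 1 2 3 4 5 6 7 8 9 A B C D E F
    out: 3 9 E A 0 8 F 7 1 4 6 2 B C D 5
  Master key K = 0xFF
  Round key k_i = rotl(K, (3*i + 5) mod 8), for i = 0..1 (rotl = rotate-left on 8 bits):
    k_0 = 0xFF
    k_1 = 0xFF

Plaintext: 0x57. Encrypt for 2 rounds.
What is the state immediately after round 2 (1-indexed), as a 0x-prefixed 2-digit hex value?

0x45

s_0 = plaintext = 0x57
s_1 = Round(s_0, k_0) = 0x74
s_2 = Round(s_1, k_1) = 0x45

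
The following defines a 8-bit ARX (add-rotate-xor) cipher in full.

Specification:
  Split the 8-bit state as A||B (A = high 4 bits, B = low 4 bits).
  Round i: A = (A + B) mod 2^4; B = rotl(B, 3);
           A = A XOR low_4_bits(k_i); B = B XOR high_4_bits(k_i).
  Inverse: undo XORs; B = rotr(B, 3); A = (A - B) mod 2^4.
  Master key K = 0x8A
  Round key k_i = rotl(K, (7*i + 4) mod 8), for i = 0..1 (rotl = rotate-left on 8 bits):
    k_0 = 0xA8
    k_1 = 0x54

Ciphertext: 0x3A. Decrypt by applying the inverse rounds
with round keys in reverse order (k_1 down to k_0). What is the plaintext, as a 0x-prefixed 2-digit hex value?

s_0 = ciphertext = 0x3A
s_1 = InvRound(s_0, k_1) = 0x8F
s_2 = InvRound(s_1, k_0) = 0x6A

0x6A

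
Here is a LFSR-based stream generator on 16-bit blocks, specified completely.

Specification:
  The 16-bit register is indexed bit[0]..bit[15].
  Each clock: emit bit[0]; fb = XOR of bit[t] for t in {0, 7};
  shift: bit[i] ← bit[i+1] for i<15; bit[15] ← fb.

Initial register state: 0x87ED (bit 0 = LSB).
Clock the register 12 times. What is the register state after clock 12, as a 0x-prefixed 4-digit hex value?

0x2E28

reg_0 = 0x87ED
clock 1: out=1, reg = 0x43F6
clock 2: out=0, reg = 0xA1FB
clock 3: out=1, reg = 0x50FD
clock 4: out=1, reg = 0x287E
clock 5: out=0, reg = 0x143F
clock 6: out=1, reg = 0x8A1F
clock 7: out=1, reg = 0xC50F
clock 8: out=1, reg = 0xE287
clock 9: out=1, reg = 0x7143
clock 10: out=1, reg = 0xB8A1
clock 11: out=1, reg = 0x5C50
clock 12: out=0, reg = 0x2E28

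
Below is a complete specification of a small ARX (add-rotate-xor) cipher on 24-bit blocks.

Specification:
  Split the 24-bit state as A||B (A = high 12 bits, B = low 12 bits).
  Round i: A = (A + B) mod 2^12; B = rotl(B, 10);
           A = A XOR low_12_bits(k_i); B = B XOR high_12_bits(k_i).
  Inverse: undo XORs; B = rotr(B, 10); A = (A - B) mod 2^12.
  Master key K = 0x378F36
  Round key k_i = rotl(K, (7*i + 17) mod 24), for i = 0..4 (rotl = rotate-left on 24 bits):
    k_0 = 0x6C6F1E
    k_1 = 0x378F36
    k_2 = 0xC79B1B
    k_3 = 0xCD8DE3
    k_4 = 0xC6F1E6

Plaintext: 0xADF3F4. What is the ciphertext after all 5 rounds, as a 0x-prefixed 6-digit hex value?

0x7DFB25

s_0 = plaintext = 0xADF3F4
s_1 = Round(s_0, k_0) = 0x1CD63B
s_2 = Round(s_1, k_1) = 0x73EEF6
s_3 = Round(s_2, k_2) = 0xD2F7C4
s_4 = Round(s_3, k_3) = 0x910D29
s_5 = Round(s_4, k_4) = 0x7DFB25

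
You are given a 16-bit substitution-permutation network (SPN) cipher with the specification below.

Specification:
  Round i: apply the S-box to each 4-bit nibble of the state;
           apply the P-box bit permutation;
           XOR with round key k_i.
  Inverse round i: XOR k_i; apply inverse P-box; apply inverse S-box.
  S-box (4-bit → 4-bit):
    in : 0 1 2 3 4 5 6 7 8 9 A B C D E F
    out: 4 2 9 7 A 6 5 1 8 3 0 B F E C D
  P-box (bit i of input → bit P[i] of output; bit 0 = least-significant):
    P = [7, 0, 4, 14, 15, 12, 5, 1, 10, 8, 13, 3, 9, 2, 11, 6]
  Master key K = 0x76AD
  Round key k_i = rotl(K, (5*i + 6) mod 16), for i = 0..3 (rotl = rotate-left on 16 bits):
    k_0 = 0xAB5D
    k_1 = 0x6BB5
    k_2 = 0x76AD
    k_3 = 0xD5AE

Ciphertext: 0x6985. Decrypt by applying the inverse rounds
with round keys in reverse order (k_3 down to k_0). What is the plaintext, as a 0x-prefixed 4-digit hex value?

0x475A

s_0 = ciphertext = 0x6985
s_1 = InvRound(s_0, k_3) = 0x0FC1
s_2 = InvRound(s_1, k_2) = 0xDD58
s_3 = InvRound(s_2, k_1) = 0xBF39
s_4 = InvRound(s_3, k_0) = 0x475A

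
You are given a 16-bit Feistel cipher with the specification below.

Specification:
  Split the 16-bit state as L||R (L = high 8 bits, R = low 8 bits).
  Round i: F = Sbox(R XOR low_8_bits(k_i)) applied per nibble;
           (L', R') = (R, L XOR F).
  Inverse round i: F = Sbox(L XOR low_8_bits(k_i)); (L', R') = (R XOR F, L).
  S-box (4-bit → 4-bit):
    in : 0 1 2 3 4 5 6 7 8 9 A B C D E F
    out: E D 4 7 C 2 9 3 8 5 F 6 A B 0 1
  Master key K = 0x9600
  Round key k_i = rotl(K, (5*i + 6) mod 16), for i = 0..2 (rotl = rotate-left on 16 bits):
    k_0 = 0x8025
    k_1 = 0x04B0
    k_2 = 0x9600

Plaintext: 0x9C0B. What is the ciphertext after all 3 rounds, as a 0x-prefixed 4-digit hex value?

0x9181

s_0 = plaintext = 0x9C0B
s_1 = Round(s_0, k_0) = 0x0BDC
s_2 = Round(s_1, k_1) = 0xDC91
s_3 = Round(s_2, k_2) = 0x9181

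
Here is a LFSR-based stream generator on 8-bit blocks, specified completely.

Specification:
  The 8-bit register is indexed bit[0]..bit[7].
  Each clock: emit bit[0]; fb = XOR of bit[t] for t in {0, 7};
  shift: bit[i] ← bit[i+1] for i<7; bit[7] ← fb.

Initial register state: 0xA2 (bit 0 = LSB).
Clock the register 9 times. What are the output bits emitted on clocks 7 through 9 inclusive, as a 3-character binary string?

011

reg_0 = 0xA2
clock 1: out=0, reg = 0xD1
clock 2: out=1, reg = 0x68
clock 3: out=0, reg = 0x34
clock 4: out=0, reg = 0x1A
clock 5: out=0, reg = 0x0D
clock 6: out=1, reg = 0x86
clock 7: out=0, reg = 0xC3
clock 8: out=1, reg = 0x61
clock 9: out=1, reg = 0xB0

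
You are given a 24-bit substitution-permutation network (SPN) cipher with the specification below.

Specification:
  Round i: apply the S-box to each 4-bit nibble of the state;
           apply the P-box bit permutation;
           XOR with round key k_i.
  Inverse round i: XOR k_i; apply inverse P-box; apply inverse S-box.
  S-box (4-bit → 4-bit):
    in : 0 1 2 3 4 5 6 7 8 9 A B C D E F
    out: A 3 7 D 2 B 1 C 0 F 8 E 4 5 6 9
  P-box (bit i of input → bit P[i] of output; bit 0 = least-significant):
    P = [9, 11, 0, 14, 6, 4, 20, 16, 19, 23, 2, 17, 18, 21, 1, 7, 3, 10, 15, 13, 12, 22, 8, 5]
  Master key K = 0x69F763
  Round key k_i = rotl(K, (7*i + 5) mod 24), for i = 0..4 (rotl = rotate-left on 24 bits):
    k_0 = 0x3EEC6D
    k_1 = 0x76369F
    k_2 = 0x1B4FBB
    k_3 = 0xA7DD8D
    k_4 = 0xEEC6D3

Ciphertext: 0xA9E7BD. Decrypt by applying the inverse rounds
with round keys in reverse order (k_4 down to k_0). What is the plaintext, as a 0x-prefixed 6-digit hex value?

0xE9EF0C

s_0 = ciphertext = 0xA9E7BD
s_1 = InvRound(s_0, k_4) = 0xBFD7F8
s_2 = InvRound(s_1, k_3) = 0xA88D22
s_3 = InvRound(s_2, k_2) = 0x8D00B3
s_4 = InvRound(s_3, k_1) = 0x554976
s_5 = InvRound(s_4, k_0) = 0xE9EF0C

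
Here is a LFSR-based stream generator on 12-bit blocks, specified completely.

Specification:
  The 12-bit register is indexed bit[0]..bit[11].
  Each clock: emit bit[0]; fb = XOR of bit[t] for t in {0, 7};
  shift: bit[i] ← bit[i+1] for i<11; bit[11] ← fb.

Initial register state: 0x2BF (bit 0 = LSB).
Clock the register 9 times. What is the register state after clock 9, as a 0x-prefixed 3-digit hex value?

reg_0 = 0x2BF
clock 1: out=1, reg = 0x15F
clock 2: out=1, reg = 0x8AF
clock 3: out=1, reg = 0x457
clock 4: out=1, reg = 0xA2B
clock 5: out=1, reg = 0xD15
clock 6: out=1, reg = 0xE8A
clock 7: out=0, reg = 0xF45
clock 8: out=1, reg = 0xFA2
clock 9: out=0, reg = 0xFD1

0xFD1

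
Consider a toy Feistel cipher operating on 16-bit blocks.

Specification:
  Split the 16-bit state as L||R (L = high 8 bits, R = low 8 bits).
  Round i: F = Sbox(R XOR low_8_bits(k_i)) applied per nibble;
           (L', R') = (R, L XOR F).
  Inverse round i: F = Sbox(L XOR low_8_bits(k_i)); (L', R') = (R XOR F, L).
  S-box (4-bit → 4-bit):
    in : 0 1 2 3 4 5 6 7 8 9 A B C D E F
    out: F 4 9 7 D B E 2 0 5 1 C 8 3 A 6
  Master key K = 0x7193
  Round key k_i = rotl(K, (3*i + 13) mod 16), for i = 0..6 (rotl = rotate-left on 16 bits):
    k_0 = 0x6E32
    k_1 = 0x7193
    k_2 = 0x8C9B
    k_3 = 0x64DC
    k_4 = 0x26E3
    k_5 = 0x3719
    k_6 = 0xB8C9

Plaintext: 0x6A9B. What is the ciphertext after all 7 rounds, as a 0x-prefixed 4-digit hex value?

0x89F2

s_0 = plaintext = 0x6A9B
s_1 = Round(s_0, k_0) = 0x9B7F
s_2 = Round(s_1, k_1) = 0x7F33
s_3 = Round(s_2, k_2) = 0x336F
s_4 = Round(s_3, k_3) = 0x6FF4
s_5 = Round(s_4, k_4) = 0xF42D
s_6 = Round(s_5, k_5) = 0x2D89
s_7 = Round(s_6, k_6) = 0x89F2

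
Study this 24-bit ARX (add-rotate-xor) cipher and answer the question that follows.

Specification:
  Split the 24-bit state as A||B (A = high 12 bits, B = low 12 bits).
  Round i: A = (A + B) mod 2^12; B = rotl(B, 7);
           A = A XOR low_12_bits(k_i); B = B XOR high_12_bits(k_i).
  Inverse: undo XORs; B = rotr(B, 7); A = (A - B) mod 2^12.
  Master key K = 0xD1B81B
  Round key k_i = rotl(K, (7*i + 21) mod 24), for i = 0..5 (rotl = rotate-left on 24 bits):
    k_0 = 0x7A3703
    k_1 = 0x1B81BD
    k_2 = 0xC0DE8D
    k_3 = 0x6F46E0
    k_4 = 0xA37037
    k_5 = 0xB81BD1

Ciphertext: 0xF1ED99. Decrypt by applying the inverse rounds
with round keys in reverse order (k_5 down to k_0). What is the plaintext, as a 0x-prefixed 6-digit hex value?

s_0 = ciphertext = 0xF1ED99
s_1 = InvRound(s_0, k_5) = 0x1C330C
s_2 = InvRound(s_1, k_4) = 0xA82772
s_3 = InvRound(s_2, k_3) = 0xB9F0C3
s_4 = InvRound(s_3, k_2) = 0xB399D9
s_5 = InvRound(s_4, k_1) = 0xE54C30
s_6 = InvRound(s_5, k_0) = 0x6E0277

0x6E0277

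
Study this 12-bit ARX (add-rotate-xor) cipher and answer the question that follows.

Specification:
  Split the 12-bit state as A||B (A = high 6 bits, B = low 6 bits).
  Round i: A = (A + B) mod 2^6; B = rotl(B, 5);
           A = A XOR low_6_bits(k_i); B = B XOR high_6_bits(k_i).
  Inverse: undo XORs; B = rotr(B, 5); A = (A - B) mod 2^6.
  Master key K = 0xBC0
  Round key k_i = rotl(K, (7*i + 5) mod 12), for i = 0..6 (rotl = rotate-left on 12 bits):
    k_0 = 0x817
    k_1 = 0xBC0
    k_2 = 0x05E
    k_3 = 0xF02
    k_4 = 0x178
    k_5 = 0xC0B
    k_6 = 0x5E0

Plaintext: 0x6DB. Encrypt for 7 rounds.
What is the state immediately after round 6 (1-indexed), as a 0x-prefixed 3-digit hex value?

s_0 = plaintext = 0x6DB
s_1 = Round(s_0, k_0) = 0x84D
s_2 = Round(s_1, k_1) = 0xB89
s_3 = Round(s_2, k_2) = 0xA65
s_4 = Round(s_3, k_3) = 0x30E
s_5 = Round(s_4, k_4) = 0x882
s_6 = Round(s_5, k_5) = 0xBF1
s_7 = Round(s_6, k_6) = 0x02F

0xBF1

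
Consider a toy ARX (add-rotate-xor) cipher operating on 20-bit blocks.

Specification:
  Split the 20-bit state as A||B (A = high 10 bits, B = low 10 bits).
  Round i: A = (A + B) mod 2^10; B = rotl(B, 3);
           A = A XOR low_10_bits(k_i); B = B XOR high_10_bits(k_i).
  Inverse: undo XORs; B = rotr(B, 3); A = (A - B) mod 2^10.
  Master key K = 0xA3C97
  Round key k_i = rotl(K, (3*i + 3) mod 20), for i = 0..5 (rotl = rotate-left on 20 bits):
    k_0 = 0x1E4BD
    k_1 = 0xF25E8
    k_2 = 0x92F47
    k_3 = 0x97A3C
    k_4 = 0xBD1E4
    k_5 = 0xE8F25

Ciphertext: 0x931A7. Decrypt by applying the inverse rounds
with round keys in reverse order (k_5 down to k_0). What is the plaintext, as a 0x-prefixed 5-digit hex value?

s_0 = ciphertext = 0x931A7
s_1 = InvRound(s_0, k_5) = 0xCA640
s_2 = InvRound(s_1, k_4) = 0x2DE16
s_3 = InvRound(s_2, k_3) = 0xA0809
s_4 = InvRound(s_3, k_2) = 0x1F548
s_5 = InvRound(s_4, k_1) = 0x314D0
s_6 = InvRound(s_5, k_0) = 0xF8C95

0xF8C95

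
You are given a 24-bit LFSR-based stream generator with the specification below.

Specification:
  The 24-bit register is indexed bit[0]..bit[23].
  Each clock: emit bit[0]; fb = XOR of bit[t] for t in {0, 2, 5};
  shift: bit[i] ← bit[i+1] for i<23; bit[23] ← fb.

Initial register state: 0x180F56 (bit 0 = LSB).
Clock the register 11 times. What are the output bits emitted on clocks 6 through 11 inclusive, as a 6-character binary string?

010111

reg_0 = 0x180F56
clock 1: out=0, reg = 0x8C07AB
clock 2: out=1, reg = 0x4603D5
clock 3: out=1, reg = 0x2301EA
clock 4: out=0, reg = 0x9180F5
clock 5: out=1, reg = 0xC8C07A
clock 6: out=0, reg = 0xE4603D
clock 7: out=1, reg = 0xF2301E
clock 8: out=0, reg = 0xF9180F
clock 9: out=1, reg = 0x7C8C07
clock 10: out=1, reg = 0x3E4603
clock 11: out=1, reg = 0x9F2301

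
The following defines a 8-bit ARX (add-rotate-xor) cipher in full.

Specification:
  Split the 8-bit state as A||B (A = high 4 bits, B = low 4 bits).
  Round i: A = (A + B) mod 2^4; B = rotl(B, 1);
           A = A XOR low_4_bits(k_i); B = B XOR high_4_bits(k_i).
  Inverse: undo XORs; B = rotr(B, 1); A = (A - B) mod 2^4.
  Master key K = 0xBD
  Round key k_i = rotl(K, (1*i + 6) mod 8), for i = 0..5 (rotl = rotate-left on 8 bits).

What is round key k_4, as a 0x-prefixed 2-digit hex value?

0xF6

K = 0xBD
k_0 = rotl(K, (1*0+6) mod 8) = rotl(K, 6) = 0x6F
k_1 = rotl(K, (1*1+6) mod 8) = rotl(K, 7) = 0xDE
k_2 = rotl(K, (1*2+6) mod 8) = rotl(K, 0) = 0xBD
k_3 = rotl(K, (1*3+6) mod 8) = rotl(K, 1) = 0x7B
k_4 = rotl(K, (1*4+6) mod 8) = rotl(K, 2) = 0xF6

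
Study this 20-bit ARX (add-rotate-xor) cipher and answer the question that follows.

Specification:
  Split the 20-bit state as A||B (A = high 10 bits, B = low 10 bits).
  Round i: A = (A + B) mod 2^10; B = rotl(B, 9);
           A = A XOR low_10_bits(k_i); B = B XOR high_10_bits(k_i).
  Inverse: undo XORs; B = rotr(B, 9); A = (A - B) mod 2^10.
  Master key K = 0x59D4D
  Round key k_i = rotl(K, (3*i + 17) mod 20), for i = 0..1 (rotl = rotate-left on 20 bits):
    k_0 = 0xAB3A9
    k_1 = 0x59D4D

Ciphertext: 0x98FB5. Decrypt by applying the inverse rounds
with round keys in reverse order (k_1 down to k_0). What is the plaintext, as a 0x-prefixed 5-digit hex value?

0x03613

s_0 = ciphertext = 0x98FB5
s_1 = InvRound(s_0, k_1) = 0x625A5
s_2 = InvRound(s_1, k_0) = 0x03613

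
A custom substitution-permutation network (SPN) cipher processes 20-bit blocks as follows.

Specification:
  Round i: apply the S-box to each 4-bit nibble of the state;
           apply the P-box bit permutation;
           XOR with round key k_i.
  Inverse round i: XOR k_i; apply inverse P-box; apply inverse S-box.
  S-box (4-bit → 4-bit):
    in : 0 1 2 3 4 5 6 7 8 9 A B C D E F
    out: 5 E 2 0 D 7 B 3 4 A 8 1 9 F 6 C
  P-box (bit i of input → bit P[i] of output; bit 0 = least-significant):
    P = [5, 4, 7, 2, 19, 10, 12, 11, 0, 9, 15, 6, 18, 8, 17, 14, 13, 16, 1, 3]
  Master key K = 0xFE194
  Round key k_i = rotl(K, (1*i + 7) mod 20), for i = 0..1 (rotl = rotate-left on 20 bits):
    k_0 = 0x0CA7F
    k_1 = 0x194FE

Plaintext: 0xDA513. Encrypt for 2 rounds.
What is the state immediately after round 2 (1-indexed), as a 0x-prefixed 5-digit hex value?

0x81011

s_0 = plaintext = 0xDA513
s_1 = Round(s_0, k_0) = 0x13474
s_2 = Round(s_1, k_1) = 0x81011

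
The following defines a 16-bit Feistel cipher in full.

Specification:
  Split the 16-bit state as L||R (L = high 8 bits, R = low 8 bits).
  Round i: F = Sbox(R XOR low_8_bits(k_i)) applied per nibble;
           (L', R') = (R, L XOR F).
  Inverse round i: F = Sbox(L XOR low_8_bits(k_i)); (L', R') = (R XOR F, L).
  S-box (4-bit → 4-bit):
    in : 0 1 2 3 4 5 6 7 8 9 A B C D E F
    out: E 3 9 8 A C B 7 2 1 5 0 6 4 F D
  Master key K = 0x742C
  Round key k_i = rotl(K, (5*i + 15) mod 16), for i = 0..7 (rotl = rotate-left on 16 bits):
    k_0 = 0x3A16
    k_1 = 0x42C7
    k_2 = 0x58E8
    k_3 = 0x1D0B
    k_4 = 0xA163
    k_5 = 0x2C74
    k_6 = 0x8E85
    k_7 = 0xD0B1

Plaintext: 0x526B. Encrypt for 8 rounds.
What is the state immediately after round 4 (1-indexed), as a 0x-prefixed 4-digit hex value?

s_0 = plaintext = 0x526B
s_1 = Round(s_0, k_0) = 0x6B26
s_2 = Round(s_1, k_1) = 0x2698
s_3 = Round(s_2, k_2) = 0x9858
s_4 = Round(s_3, k_3) = 0x5850
s_5 = Round(s_4, k_4) = 0x50D0
s_6 = Round(s_5, k_5) = 0xD00A
s_7 = Round(s_6, k_6) = 0x0AFD
s_8 = Round(s_7, k_7) = 0xFDAC

0x5850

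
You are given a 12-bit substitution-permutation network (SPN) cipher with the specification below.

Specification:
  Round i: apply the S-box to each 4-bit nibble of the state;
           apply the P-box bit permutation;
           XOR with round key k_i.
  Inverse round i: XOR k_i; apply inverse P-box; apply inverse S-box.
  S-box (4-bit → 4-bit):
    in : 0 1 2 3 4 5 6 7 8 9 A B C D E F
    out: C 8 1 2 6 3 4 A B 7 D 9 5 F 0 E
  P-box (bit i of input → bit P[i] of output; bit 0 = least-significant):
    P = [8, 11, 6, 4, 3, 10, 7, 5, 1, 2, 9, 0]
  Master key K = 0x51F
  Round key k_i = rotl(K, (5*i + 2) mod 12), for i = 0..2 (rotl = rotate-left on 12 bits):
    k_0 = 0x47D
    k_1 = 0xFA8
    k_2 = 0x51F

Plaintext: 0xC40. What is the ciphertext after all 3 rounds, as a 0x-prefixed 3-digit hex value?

0x012

s_0 = plaintext = 0xC40
s_1 = Round(s_0, k_0) = 0x2AF
s_2 = Round(s_1, k_1) = 0x752
s_3 = Round(s_2, k_2) = 0x012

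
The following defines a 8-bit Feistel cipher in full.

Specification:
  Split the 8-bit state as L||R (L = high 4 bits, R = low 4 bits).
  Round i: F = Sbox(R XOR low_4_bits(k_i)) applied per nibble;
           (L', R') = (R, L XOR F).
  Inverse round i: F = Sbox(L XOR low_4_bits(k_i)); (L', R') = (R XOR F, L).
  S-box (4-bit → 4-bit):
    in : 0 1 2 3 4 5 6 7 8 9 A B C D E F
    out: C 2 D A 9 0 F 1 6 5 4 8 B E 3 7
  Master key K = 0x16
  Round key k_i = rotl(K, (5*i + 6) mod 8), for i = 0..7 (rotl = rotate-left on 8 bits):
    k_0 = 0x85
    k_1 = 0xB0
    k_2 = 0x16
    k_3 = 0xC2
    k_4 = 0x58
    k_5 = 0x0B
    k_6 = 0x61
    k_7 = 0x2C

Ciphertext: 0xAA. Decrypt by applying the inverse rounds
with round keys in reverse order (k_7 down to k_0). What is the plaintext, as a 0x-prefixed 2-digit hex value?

0xA7

s_0 = ciphertext = 0xAA
s_1 = InvRound(s_0, k_7) = 0x5A
s_2 = InvRound(s_1, k_6) = 0x35
s_3 = InvRound(s_2, k_5) = 0x33
s_4 = InvRound(s_3, k_4) = 0xB3
s_5 = InvRound(s_4, k_3) = 0x6B
s_6 = InvRound(s_5, k_2) = 0x76
s_7 = InvRound(s_6, k_1) = 0x77
s_8 = InvRound(s_7, k_0) = 0xA7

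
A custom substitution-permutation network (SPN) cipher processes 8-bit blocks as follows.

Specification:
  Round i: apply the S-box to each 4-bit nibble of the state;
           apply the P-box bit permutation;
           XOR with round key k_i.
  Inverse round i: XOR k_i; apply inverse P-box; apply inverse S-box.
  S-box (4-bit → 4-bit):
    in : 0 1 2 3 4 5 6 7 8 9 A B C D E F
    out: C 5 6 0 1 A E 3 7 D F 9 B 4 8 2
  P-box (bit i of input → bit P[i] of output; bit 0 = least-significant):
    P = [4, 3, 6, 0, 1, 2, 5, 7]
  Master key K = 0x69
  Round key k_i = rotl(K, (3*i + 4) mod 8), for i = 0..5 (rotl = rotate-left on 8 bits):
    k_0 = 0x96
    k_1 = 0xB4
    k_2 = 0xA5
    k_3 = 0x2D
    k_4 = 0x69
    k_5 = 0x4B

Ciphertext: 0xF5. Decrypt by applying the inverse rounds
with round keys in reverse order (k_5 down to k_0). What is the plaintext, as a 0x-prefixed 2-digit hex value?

s_0 = ciphertext = 0xF5
s_1 = InvRound(s_0, k_5) = 0xA7
s_2 = InvRound(s_1, k_4) = 0xC2
s_3 = InvRound(s_2, k_3) = 0xA6
s_4 = InvRound(s_3, k_2) = 0x4E
s_5 = InvRound(s_4, k_1) = 0x98
s_6 = InvRound(s_5, k_0) = 0x7F

0x7F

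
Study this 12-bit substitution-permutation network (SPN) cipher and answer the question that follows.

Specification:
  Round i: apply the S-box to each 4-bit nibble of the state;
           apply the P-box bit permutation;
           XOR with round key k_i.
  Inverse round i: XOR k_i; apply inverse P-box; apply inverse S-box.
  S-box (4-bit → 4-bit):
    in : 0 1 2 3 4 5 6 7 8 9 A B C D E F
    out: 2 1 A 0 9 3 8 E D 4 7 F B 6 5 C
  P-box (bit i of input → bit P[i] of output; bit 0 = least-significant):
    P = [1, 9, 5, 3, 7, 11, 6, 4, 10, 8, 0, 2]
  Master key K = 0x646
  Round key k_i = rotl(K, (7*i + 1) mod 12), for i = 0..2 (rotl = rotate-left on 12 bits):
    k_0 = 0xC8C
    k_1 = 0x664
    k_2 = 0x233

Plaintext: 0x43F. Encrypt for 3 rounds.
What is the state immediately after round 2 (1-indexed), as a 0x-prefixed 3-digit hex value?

s_0 = plaintext = 0x43F
s_1 = Round(s_0, k_0) = 0x8A0
s_2 = Round(s_1, k_1) = 0x8A1
s_3 = Round(s_2, k_2) = 0xEF4

0x8A1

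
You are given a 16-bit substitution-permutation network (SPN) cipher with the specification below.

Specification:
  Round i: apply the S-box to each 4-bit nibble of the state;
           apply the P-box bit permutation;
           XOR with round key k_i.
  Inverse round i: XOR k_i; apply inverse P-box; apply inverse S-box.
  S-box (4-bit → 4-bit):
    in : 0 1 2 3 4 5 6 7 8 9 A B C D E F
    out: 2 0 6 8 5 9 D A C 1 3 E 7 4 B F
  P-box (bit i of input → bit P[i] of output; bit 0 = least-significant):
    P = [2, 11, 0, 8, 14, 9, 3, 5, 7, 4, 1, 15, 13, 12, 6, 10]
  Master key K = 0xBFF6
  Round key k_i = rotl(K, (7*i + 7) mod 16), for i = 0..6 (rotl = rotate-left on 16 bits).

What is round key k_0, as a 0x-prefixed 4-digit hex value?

K = 0xBFF6
k_0 = rotl(K, (7*0+7) mod 16) = rotl(K, 7) = 0xFB5F

0xFB5F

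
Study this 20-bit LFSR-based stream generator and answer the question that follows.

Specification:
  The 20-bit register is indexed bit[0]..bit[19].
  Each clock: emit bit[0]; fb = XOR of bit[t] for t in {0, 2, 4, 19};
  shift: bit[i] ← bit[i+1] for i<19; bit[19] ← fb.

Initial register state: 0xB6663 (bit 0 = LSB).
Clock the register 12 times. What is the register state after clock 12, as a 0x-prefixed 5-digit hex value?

reg_0 = 0xB6663
clock 1: out=1, reg = 0x5B331
clock 2: out=1, reg = 0x2D998
clock 3: out=0, reg = 0x96CCC
clock 4: out=0, reg = 0x4B666
clock 5: out=0, reg = 0xA5B33
clock 6: out=1, reg = 0xD2D99
clock 7: out=1, reg = 0xE96CC
clock 8: out=0, reg = 0x74B66
clock 9: out=0, reg = 0xBA5B3
clock 10: out=1, reg = 0xDD2D9
clock 11: out=1, reg = 0xEE96C
clock 12: out=0, reg = 0x774B6

0x774B6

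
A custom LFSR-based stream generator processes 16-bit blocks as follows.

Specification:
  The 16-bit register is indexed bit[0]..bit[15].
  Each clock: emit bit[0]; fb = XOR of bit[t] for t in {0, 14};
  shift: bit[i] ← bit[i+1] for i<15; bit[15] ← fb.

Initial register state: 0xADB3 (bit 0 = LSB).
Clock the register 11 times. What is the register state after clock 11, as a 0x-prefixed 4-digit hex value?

0x24B5

reg_0 = 0xADB3
clock 1: out=1, reg = 0xD6D9
clock 2: out=1, reg = 0x6B6C
clock 3: out=0, reg = 0xB5B6
clock 4: out=0, reg = 0x5ADB
clock 5: out=1, reg = 0x2D6D
clock 6: out=1, reg = 0x96B6
clock 7: out=0, reg = 0x4B5B
clock 8: out=1, reg = 0x25AD
clock 9: out=1, reg = 0x92D6
clock 10: out=0, reg = 0x496B
clock 11: out=1, reg = 0x24B5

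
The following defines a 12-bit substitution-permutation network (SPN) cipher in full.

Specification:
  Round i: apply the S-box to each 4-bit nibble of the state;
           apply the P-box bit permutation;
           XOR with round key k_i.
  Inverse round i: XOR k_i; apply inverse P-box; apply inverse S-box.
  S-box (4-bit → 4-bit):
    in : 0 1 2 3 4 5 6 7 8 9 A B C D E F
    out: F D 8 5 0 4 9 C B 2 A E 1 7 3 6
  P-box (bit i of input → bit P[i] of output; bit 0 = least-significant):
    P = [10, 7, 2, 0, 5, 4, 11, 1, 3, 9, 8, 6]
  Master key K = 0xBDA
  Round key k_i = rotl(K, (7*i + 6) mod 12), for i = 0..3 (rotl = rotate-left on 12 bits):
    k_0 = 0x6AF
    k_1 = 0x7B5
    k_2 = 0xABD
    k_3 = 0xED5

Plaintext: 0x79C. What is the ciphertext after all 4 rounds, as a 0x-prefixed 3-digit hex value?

0x4B8

s_0 = plaintext = 0x79C
s_1 = Round(s_0, k_0) = 0x3FF
s_2 = Round(s_1, k_1) = 0xE29
s_3 = Round(s_2, k_2) = 0x837
s_4 = Round(s_3, k_3) = 0x4B8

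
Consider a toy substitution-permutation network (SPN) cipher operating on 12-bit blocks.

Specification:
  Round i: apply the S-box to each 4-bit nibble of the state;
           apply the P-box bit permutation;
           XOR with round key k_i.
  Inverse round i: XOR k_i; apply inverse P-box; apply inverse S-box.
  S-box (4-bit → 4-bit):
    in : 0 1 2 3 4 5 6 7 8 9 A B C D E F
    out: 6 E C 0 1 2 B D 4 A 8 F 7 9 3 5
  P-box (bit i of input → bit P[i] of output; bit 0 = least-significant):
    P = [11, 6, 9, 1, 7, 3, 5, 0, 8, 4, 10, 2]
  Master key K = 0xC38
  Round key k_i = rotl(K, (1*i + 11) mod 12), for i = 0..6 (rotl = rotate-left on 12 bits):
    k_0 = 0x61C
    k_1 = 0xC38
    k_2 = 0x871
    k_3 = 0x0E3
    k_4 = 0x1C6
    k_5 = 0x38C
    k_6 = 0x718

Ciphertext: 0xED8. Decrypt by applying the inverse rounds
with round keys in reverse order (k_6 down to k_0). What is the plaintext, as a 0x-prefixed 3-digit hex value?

s_0 = ciphertext = 0xED8
s_1 = InvRound(s_0, k_6) = 0x44E
s_2 = InvRound(s_1, k_5) = 0xF41
s_3 = InvRound(s_2, k_4) = 0x2D7
s_4 = InvRound(s_3, k_3) = 0x988
s_5 = InvRound(s_4, k_2) = 0xEB5
s_6 = InvRound(s_5, k_1) = 0xA68
s_7 = InvRound(s_6, k_0) = 0x18E

0x18E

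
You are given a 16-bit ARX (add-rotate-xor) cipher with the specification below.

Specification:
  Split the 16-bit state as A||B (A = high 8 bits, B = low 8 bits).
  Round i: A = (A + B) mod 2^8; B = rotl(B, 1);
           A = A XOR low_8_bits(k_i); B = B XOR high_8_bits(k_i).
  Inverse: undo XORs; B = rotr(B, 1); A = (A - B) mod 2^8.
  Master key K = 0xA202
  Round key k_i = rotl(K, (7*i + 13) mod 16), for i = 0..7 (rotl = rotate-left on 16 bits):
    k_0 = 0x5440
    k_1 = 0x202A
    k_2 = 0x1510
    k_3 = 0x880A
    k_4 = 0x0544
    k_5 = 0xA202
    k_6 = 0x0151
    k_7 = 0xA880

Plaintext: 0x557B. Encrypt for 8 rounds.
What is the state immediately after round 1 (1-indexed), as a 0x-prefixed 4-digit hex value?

s_0 = plaintext = 0x557B
s_1 = Round(s_0, k_0) = 0x90A2
s_2 = Round(s_1, k_1) = 0x1865
s_3 = Round(s_2, k_2) = 0x6DDF
s_4 = Round(s_3, k_3) = 0x4637
s_5 = Round(s_4, k_4) = 0x396B
s_6 = Round(s_5, k_5) = 0xA674
s_7 = Round(s_6, k_6) = 0x4BE9
s_8 = Round(s_7, k_7) = 0xB47B

0x90A2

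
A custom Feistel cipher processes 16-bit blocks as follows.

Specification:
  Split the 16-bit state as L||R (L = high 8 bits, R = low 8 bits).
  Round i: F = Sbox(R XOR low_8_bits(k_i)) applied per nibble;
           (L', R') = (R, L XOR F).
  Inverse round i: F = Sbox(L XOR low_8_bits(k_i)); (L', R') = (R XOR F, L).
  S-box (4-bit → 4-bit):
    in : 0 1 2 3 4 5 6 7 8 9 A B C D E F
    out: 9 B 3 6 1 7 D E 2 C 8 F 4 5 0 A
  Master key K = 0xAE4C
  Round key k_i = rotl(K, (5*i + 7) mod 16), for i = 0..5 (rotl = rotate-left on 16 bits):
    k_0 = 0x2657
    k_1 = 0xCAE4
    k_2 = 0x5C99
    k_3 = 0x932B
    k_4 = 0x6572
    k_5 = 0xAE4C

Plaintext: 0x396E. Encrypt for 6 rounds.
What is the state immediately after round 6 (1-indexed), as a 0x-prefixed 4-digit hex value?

0xCBB3

s_0 = plaintext = 0x396E
s_1 = Round(s_0, k_0) = 0x6E55
s_2 = Round(s_1, k_1) = 0x5595
s_3 = Round(s_2, k_2) = 0x95C1
s_4 = Round(s_3, k_3) = 0xC19D
s_5 = Round(s_4, k_4) = 0x9DCB
s_6 = Round(s_5, k_5) = 0xCBB3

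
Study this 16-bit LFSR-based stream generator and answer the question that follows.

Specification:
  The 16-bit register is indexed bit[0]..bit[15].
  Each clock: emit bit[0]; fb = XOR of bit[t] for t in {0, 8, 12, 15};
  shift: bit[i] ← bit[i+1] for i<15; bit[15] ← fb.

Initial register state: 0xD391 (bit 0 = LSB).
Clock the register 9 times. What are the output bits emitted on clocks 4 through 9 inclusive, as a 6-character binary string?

reg_0 = 0xD391
clock 1: out=1, reg = 0x69C8
clock 2: out=0, reg = 0xB4E4
clock 3: out=0, reg = 0x5A72
clock 4: out=0, reg = 0xAD39
clock 5: out=1, reg = 0xD69C
clock 6: out=0, reg = 0x6B4E
clock 7: out=0, reg = 0xB5A7
clock 8: out=1, reg = 0x5AD3
clock 9: out=1, reg = 0x2D69

010011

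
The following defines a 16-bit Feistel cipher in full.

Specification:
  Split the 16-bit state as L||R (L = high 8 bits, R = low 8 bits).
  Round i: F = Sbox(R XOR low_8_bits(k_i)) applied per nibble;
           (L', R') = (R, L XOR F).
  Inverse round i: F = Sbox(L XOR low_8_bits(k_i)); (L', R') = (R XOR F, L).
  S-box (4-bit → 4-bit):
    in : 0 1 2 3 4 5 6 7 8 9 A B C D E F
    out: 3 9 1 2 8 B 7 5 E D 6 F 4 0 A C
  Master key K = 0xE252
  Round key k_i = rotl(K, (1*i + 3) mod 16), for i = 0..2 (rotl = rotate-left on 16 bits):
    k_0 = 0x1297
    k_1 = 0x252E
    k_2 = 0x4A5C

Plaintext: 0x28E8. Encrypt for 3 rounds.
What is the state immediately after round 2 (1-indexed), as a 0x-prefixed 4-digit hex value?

0x745E

s_0 = plaintext = 0x28E8
s_1 = Round(s_0, k_0) = 0xE874
s_2 = Round(s_1, k_1) = 0x745E
s_3 = Round(s_2, k_2) = 0x5E45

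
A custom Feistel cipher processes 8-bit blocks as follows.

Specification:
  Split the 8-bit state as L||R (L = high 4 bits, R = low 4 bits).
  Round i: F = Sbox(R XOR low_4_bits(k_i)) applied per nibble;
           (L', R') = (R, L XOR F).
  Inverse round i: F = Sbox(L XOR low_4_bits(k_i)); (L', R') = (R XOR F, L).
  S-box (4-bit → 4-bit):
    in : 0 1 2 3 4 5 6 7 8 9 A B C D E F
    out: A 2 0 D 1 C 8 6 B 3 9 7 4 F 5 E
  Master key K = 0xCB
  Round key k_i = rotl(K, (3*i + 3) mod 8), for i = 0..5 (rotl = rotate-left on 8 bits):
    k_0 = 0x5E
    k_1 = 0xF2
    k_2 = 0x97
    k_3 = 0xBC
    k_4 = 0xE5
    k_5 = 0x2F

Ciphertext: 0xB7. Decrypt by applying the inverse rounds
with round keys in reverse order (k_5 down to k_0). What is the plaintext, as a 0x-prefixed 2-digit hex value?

0x31

s_0 = ciphertext = 0xB7
s_1 = InvRound(s_0, k_5) = 0x6B
s_2 = InvRound(s_1, k_4) = 0x66
s_3 = InvRound(s_2, k_3) = 0xF6
s_4 = InvRound(s_3, k_2) = 0xDF
s_5 = InvRound(s_4, k_1) = 0x1D
s_6 = InvRound(s_5, k_0) = 0x31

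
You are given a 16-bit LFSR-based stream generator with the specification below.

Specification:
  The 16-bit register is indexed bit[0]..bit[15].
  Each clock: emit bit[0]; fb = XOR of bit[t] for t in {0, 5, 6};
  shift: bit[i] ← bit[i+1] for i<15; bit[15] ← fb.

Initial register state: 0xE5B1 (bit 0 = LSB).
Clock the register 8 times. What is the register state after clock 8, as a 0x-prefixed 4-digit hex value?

0x0AE5

reg_0 = 0xE5B1
clock 1: out=1, reg = 0x72D8
clock 2: out=0, reg = 0xB96C
clock 3: out=0, reg = 0x5CB6
clock 4: out=0, reg = 0xAE5B
clock 5: out=1, reg = 0x572D
clock 6: out=1, reg = 0x2B96
clock 7: out=0, reg = 0x15CB
clock 8: out=1, reg = 0x0AE5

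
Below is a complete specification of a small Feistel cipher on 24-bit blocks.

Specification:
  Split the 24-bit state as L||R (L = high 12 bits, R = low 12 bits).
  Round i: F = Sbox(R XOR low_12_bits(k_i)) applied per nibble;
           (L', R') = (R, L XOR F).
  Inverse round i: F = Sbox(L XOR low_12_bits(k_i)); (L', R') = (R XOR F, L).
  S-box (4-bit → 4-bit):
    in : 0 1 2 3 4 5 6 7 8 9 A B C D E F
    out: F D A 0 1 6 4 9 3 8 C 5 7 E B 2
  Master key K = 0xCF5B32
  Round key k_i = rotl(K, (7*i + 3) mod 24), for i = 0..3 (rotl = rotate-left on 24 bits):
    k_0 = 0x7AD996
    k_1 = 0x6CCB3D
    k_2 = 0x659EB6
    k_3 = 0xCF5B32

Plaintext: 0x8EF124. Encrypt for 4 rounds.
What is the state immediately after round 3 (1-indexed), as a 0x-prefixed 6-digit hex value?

s_0 = plaintext = 0x8EF124
s_1 = Round(s_0, k_0) = 0x124BB5
s_2 = Round(s_1, k_1) = 0xBB5E17
s_3 = Round(s_2, k_2) = 0xE17478
s_4 = Round(s_3, k_3) = 0x478C0B

0xE17478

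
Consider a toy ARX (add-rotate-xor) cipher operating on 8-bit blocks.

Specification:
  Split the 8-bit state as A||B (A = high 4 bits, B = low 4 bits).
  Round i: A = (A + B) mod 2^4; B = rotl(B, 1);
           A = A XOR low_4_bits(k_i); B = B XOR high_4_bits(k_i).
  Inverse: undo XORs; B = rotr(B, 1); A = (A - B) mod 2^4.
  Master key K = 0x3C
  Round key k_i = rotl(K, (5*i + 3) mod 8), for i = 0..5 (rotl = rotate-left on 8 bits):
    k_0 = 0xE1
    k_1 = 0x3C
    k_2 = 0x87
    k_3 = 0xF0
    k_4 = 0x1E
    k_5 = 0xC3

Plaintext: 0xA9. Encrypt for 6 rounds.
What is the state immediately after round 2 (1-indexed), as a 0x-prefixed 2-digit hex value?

s_0 = plaintext = 0xA9
s_1 = Round(s_0, k_0) = 0x2D
s_2 = Round(s_1, k_1) = 0x38
s_3 = Round(s_2, k_2) = 0xC9
s_4 = Round(s_3, k_3) = 0x5C
s_5 = Round(s_4, k_4) = 0xF8
s_6 = Round(s_5, k_5) = 0x4D

0x38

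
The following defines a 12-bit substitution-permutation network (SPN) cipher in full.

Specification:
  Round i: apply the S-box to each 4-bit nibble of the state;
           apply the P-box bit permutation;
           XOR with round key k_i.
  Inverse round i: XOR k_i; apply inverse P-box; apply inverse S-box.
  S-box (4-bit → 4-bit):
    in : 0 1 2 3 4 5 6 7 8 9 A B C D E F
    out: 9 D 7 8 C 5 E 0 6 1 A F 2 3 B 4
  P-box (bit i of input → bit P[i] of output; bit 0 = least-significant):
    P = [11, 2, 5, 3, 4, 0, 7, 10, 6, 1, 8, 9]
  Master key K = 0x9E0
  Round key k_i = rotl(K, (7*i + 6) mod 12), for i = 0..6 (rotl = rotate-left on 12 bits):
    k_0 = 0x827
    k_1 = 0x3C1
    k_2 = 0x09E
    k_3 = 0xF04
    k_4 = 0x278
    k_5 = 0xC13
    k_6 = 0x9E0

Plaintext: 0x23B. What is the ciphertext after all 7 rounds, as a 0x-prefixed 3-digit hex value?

s_0 = plaintext = 0x23B
s_1 = Round(s_0, k_0) = 0x549
s_2 = Round(s_1, k_1) = 0xE01
s_3 = Round(s_2, k_2) = 0xEE4
s_4 = Round(s_3, k_3) = 0x97F
s_5 = Round(s_4, k_4) = 0x218
s_6 = Round(s_5, k_5) = 0x9E5
s_7 = Round(s_6, k_6) = 0x591

0x591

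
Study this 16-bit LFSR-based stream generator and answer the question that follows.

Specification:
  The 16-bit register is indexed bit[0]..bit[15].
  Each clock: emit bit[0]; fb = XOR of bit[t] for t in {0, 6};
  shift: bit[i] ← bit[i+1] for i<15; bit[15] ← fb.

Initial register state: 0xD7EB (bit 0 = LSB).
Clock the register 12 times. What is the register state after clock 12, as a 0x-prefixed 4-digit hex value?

0x4B4D

reg_0 = 0xD7EB
clock 1: out=1, reg = 0x6BF5
clock 2: out=1, reg = 0x35FA
clock 3: out=0, reg = 0x9AFD
clock 4: out=1, reg = 0x4D7E
clock 5: out=0, reg = 0xA6BF
clock 6: out=1, reg = 0xD35F
clock 7: out=1, reg = 0x69AF
clock 8: out=1, reg = 0xB4D7
clock 9: out=1, reg = 0x5A6B
clock 10: out=1, reg = 0x2D35
clock 11: out=1, reg = 0x969A
clock 12: out=0, reg = 0x4B4D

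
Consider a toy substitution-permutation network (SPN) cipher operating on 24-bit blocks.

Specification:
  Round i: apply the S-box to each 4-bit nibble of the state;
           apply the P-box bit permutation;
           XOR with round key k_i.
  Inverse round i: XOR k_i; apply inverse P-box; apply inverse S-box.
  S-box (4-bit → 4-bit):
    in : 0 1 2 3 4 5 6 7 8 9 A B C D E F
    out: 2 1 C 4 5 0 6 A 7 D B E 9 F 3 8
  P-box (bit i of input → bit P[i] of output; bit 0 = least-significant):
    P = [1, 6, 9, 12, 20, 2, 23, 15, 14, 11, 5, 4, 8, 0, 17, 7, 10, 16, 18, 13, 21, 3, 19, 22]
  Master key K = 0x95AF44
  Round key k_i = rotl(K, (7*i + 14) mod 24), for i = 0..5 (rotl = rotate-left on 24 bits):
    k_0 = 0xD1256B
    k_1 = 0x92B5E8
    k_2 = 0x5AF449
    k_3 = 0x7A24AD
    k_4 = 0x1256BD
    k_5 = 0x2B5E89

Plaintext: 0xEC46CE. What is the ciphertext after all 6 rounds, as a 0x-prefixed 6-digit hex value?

0xE27D26

s_0 = plaintext = 0xEC46CE
s_1 = Round(s_0, k_0) = 0xE38801
s_2 = Round(s_1, k_1) = 0xB4FCC7
s_3 = Round(s_2, k_2) = 0x062091
s_4 = Round(s_3, k_3) = 0xEDAC27
s_5 = Round(s_4, k_4) = 0xB7A364
s_6 = Round(s_5, k_5) = 0xE27D26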